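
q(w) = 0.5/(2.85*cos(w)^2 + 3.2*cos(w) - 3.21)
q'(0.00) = 0.00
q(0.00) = 0.18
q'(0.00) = 0.00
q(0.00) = 0.18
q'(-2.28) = 0.01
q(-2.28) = -0.12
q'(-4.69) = 0.14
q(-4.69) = -0.15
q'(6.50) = 0.14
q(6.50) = 0.19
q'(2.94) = -0.02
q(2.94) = -0.14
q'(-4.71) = 0.15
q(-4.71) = -0.16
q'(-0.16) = -0.09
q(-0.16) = 0.18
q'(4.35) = -0.03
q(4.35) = -0.13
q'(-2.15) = -0.00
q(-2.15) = -0.12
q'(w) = 0.5*(5.7*sin(w)*cos(w) + 3.2*sin(w))/(2.85*cos(w)^2 + 3.2*cos(w) - 3.21)^2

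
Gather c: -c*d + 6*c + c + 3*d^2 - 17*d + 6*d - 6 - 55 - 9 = c*(7 - d) + 3*d^2 - 11*d - 70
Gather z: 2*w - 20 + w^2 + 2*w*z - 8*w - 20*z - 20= w^2 - 6*w + z*(2*w - 20) - 40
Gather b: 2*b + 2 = 2*b + 2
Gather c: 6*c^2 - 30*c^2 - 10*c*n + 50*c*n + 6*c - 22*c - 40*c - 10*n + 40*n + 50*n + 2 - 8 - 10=-24*c^2 + c*(40*n - 56) + 80*n - 16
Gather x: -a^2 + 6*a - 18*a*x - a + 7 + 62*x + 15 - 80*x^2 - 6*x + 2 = -a^2 + 5*a - 80*x^2 + x*(56 - 18*a) + 24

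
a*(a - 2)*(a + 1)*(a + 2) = a^4 + a^3 - 4*a^2 - 4*a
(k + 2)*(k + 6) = k^2 + 8*k + 12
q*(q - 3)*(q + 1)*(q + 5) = q^4 + 3*q^3 - 13*q^2 - 15*q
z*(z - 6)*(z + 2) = z^3 - 4*z^2 - 12*z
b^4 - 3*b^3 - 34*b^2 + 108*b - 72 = (b - 6)*(b - 2)*(b - 1)*(b + 6)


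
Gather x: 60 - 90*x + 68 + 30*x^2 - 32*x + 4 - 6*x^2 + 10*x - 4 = 24*x^2 - 112*x + 128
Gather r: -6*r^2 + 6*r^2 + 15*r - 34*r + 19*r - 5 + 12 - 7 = 0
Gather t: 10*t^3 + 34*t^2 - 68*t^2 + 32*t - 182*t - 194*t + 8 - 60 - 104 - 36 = 10*t^3 - 34*t^2 - 344*t - 192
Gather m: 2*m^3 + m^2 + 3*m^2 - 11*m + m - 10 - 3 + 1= 2*m^3 + 4*m^2 - 10*m - 12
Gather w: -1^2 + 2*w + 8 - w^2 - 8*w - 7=-w^2 - 6*w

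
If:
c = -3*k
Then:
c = -3*k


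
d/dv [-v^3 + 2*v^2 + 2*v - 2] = -3*v^2 + 4*v + 2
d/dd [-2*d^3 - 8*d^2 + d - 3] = -6*d^2 - 16*d + 1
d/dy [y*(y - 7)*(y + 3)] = 3*y^2 - 8*y - 21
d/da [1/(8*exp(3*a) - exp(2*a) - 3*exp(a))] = (-24*exp(2*a) + 2*exp(a) + 3)*exp(-a)/(-8*exp(2*a) + exp(a) + 3)^2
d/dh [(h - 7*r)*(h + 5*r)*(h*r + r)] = r*(3*h^2 - 4*h*r + 2*h - 35*r^2 - 2*r)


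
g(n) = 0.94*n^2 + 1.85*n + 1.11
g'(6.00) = 13.13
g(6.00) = 46.05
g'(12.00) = 24.41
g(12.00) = 158.67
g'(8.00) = 16.89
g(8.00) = 76.07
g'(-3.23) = -4.22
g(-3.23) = 4.94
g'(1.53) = 4.73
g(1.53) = 6.14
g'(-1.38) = -0.74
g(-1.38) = 0.35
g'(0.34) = 2.49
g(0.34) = 1.85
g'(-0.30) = 1.29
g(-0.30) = 0.64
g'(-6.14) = -9.69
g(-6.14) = 25.19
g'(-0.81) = 0.33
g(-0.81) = 0.23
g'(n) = 1.88*n + 1.85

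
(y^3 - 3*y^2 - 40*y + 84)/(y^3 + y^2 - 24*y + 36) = (y - 7)/(y - 3)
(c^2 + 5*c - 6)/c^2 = 1 + 5/c - 6/c^2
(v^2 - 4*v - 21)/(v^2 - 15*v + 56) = (v + 3)/(v - 8)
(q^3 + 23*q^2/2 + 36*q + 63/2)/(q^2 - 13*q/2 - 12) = (q^2 + 10*q + 21)/(q - 8)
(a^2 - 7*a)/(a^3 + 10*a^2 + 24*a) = (a - 7)/(a^2 + 10*a + 24)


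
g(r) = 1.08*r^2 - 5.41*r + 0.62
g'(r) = 2.16*r - 5.41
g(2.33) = -6.12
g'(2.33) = -0.38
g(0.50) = -1.82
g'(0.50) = -4.33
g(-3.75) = 36.10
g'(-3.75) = -13.51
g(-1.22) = 8.83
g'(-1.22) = -8.05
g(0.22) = -0.52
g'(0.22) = -4.93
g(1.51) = -5.09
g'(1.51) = -2.15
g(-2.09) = 16.64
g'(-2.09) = -9.92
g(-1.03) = 7.34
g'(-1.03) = -7.63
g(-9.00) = 136.79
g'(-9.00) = -24.85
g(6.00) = 7.04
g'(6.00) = 7.55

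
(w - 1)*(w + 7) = w^2 + 6*w - 7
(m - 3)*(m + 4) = m^2 + m - 12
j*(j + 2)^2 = j^3 + 4*j^2 + 4*j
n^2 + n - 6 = (n - 2)*(n + 3)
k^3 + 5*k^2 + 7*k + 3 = (k + 1)^2*(k + 3)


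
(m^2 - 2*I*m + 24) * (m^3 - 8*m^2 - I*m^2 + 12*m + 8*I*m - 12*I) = m^5 - 8*m^4 - 3*I*m^4 + 34*m^3 + 24*I*m^3 - 176*m^2 - 60*I*m^2 + 264*m + 192*I*m - 288*I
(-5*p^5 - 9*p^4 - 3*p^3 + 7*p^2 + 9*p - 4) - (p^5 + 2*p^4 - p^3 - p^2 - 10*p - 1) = -6*p^5 - 11*p^4 - 2*p^3 + 8*p^2 + 19*p - 3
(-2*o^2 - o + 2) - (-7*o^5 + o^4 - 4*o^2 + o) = 7*o^5 - o^4 + 2*o^2 - 2*o + 2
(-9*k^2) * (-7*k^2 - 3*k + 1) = 63*k^4 + 27*k^3 - 9*k^2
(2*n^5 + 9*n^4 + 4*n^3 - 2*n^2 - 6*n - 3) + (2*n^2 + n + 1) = 2*n^5 + 9*n^4 + 4*n^3 - 5*n - 2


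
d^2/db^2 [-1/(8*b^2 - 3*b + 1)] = 2*(64*b^2 - 24*b - (16*b - 3)^2 + 8)/(8*b^2 - 3*b + 1)^3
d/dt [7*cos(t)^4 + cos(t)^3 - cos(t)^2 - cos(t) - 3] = (-28*cos(t)^3 - 3*cos(t)^2 + 2*cos(t) + 1)*sin(t)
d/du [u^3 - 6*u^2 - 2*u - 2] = 3*u^2 - 12*u - 2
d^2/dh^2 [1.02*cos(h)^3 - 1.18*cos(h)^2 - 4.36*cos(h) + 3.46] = -9.18*cos(h)^3 + 4.72*cos(h)^2 + 10.48*cos(h) - 2.36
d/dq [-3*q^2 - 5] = -6*q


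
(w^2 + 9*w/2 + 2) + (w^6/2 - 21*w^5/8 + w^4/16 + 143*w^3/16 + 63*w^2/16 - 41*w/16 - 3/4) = w^6/2 - 21*w^5/8 + w^4/16 + 143*w^3/16 + 79*w^2/16 + 31*w/16 + 5/4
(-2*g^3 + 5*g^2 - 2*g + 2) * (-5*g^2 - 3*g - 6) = 10*g^5 - 19*g^4 + 7*g^3 - 34*g^2 + 6*g - 12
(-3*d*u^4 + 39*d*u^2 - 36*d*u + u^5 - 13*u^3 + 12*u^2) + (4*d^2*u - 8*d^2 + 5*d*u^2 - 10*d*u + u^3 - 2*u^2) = 4*d^2*u - 8*d^2 - 3*d*u^4 + 44*d*u^2 - 46*d*u + u^5 - 12*u^3 + 10*u^2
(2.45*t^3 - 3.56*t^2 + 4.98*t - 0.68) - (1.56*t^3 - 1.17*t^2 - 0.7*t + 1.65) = 0.89*t^3 - 2.39*t^2 + 5.68*t - 2.33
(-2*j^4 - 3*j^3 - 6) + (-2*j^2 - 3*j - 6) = -2*j^4 - 3*j^3 - 2*j^2 - 3*j - 12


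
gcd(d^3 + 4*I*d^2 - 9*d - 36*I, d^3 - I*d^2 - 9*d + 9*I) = d^2 - 9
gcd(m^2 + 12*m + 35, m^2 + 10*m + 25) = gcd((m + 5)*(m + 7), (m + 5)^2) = m + 5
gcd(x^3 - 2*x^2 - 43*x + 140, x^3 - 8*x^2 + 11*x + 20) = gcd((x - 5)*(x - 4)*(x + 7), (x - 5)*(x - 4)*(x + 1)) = x^2 - 9*x + 20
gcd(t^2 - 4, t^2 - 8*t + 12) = t - 2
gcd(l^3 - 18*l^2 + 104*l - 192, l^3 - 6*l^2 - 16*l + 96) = l^2 - 10*l + 24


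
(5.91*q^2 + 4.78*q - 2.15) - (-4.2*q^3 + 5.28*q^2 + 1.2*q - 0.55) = 4.2*q^3 + 0.63*q^2 + 3.58*q - 1.6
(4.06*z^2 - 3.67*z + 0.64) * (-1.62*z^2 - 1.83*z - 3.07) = -6.5772*z^4 - 1.4844*z^3 - 6.7849*z^2 + 10.0957*z - 1.9648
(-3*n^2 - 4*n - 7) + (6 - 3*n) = -3*n^2 - 7*n - 1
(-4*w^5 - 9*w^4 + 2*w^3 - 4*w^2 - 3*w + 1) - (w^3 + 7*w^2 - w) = -4*w^5 - 9*w^4 + w^3 - 11*w^2 - 2*w + 1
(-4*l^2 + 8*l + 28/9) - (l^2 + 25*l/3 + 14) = -5*l^2 - l/3 - 98/9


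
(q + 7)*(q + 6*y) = q^2 + 6*q*y + 7*q + 42*y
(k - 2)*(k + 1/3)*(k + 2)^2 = k^4 + 7*k^3/3 - 10*k^2/3 - 28*k/3 - 8/3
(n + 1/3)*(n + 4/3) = n^2 + 5*n/3 + 4/9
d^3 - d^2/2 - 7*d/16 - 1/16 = (d - 1)*(d + 1/4)^2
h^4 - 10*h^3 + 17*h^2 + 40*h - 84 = (h - 7)*(h - 3)*(h - 2)*(h + 2)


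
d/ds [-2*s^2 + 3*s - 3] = 3 - 4*s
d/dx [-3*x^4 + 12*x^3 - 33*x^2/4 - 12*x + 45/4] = -12*x^3 + 36*x^2 - 33*x/2 - 12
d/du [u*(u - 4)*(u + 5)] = 3*u^2 + 2*u - 20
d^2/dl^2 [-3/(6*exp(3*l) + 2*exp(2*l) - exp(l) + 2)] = 3*(-2*(18*exp(2*l) + 4*exp(l) - 1)^2*exp(l) + (54*exp(2*l) + 8*exp(l) - 1)*(6*exp(3*l) + 2*exp(2*l) - exp(l) + 2))*exp(l)/(6*exp(3*l) + 2*exp(2*l) - exp(l) + 2)^3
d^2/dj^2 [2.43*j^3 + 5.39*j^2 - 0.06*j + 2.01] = 14.58*j + 10.78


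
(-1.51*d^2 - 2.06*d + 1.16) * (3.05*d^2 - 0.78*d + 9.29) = -4.6055*d^4 - 5.1052*d^3 - 8.8831*d^2 - 20.0422*d + 10.7764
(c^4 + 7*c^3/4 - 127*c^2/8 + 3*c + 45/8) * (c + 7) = c^5 + 35*c^4/4 - 29*c^3/8 - 865*c^2/8 + 213*c/8 + 315/8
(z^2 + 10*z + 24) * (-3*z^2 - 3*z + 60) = -3*z^4 - 33*z^3 - 42*z^2 + 528*z + 1440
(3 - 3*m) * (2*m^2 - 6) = -6*m^3 + 6*m^2 + 18*m - 18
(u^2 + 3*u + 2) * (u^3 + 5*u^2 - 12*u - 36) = u^5 + 8*u^4 + 5*u^3 - 62*u^2 - 132*u - 72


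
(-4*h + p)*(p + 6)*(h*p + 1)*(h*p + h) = -4*h^3*p^3 - 28*h^3*p^2 - 24*h^3*p + h^2*p^4 + 7*h^2*p^3 + 2*h^2*p^2 - 28*h^2*p - 24*h^2 + h*p^3 + 7*h*p^2 + 6*h*p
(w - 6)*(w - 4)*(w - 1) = w^3 - 11*w^2 + 34*w - 24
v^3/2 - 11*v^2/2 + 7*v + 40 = (v/2 + 1)*(v - 8)*(v - 5)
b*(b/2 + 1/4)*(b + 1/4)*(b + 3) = b^4/2 + 15*b^3/8 + 19*b^2/16 + 3*b/16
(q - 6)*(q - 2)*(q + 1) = q^3 - 7*q^2 + 4*q + 12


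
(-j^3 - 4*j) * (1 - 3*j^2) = 3*j^5 + 11*j^3 - 4*j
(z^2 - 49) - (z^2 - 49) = 0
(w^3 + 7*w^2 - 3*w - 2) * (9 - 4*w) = -4*w^4 - 19*w^3 + 75*w^2 - 19*w - 18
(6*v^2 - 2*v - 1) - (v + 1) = 6*v^2 - 3*v - 2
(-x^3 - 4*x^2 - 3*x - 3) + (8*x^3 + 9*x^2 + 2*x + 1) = 7*x^3 + 5*x^2 - x - 2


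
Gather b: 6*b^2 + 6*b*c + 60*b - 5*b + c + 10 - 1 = 6*b^2 + b*(6*c + 55) + c + 9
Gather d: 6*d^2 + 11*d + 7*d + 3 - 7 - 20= 6*d^2 + 18*d - 24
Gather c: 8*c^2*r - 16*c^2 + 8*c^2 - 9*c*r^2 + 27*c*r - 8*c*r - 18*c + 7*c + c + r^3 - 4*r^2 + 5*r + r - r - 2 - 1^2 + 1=c^2*(8*r - 8) + c*(-9*r^2 + 19*r - 10) + r^3 - 4*r^2 + 5*r - 2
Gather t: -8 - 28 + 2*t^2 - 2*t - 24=2*t^2 - 2*t - 60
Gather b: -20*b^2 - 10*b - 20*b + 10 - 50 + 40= -20*b^2 - 30*b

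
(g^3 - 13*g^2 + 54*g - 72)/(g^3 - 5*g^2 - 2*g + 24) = (g - 6)/(g + 2)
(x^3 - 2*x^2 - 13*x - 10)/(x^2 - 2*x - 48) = (-x^3 + 2*x^2 + 13*x + 10)/(-x^2 + 2*x + 48)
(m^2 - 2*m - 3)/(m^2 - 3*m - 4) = (m - 3)/(m - 4)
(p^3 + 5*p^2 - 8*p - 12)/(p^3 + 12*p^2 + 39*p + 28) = (p^2 + 4*p - 12)/(p^2 + 11*p + 28)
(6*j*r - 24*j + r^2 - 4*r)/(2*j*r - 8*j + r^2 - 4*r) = (6*j + r)/(2*j + r)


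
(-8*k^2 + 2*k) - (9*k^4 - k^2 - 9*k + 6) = -9*k^4 - 7*k^2 + 11*k - 6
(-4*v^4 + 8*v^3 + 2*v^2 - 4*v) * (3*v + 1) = -12*v^5 + 20*v^4 + 14*v^3 - 10*v^2 - 4*v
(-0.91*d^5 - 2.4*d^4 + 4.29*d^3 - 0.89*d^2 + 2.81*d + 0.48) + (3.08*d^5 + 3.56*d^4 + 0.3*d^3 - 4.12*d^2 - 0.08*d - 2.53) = 2.17*d^5 + 1.16*d^4 + 4.59*d^3 - 5.01*d^2 + 2.73*d - 2.05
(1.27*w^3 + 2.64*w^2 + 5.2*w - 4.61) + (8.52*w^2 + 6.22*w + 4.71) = 1.27*w^3 + 11.16*w^2 + 11.42*w + 0.0999999999999996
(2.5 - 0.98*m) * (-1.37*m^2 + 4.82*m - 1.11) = 1.3426*m^3 - 8.1486*m^2 + 13.1378*m - 2.775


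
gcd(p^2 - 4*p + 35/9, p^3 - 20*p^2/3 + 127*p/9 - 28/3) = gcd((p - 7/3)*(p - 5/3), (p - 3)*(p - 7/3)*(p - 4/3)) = p - 7/3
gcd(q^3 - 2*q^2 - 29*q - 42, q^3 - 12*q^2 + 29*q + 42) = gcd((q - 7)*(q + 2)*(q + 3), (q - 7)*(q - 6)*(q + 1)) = q - 7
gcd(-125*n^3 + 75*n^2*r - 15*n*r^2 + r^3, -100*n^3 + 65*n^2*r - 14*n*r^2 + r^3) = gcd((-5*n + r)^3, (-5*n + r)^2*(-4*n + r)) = 25*n^2 - 10*n*r + r^2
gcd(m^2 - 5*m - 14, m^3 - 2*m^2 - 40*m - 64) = m + 2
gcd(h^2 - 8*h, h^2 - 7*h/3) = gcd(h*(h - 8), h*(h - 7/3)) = h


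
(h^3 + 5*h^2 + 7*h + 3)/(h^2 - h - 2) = (h^2 + 4*h + 3)/(h - 2)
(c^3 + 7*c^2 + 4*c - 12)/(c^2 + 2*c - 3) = (c^2 + 8*c + 12)/(c + 3)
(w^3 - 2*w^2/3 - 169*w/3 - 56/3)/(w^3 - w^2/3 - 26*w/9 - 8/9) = 3*(w^2 - w - 56)/(3*w^2 - 2*w - 8)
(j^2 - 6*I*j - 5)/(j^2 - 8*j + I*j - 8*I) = (j^2 - 6*I*j - 5)/(j^2 + j*(-8 + I) - 8*I)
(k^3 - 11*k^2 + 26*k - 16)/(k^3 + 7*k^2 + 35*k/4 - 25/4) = 4*(k^3 - 11*k^2 + 26*k - 16)/(4*k^3 + 28*k^2 + 35*k - 25)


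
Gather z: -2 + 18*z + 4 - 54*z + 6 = 8 - 36*z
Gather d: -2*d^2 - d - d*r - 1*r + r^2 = -2*d^2 + d*(-r - 1) + r^2 - r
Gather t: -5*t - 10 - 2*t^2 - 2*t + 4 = -2*t^2 - 7*t - 6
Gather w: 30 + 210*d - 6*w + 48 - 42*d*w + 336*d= 546*d + w*(-42*d - 6) + 78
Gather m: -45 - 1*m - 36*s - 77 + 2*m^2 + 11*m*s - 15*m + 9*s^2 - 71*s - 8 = 2*m^2 + m*(11*s - 16) + 9*s^2 - 107*s - 130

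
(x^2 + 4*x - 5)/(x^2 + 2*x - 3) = (x + 5)/(x + 3)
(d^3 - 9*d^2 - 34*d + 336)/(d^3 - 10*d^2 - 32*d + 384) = (d - 7)/(d - 8)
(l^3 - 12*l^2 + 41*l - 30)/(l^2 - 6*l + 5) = l - 6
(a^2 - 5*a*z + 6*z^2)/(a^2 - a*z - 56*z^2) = (-a^2 + 5*a*z - 6*z^2)/(-a^2 + a*z + 56*z^2)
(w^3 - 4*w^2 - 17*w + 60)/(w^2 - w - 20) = w - 3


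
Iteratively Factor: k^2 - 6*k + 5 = (k - 1)*(k - 5)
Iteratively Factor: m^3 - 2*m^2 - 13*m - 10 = (m + 1)*(m^2 - 3*m - 10) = (m - 5)*(m + 1)*(m + 2)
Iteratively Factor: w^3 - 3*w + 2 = (w - 1)*(w^2 + w - 2) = (w - 1)^2*(w + 2)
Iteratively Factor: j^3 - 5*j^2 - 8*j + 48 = (j - 4)*(j^2 - j - 12) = (j - 4)*(j + 3)*(j - 4)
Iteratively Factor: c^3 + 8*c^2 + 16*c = (c + 4)*(c^2 + 4*c) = c*(c + 4)*(c + 4)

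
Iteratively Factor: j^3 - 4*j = (j)*(j^2 - 4) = j*(j - 2)*(j + 2)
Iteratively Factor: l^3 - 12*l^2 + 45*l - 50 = (l - 5)*(l^2 - 7*l + 10) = (l - 5)^2*(l - 2)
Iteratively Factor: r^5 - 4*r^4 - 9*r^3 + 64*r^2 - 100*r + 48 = (r - 2)*(r^4 - 2*r^3 - 13*r^2 + 38*r - 24) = (r - 2)*(r + 4)*(r^3 - 6*r^2 + 11*r - 6) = (r - 3)*(r - 2)*(r + 4)*(r^2 - 3*r + 2) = (r - 3)*(r - 2)^2*(r + 4)*(r - 1)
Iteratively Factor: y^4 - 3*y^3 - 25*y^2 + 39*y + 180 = (y + 3)*(y^3 - 6*y^2 - 7*y + 60) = (y + 3)^2*(y^2 - 9*y + 20) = (y - 5)*(y + 3)^2*(y - 4)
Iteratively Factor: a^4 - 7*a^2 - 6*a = (a - 3)*(a^3 + 3*a^2 + 2*a) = (a - 3)*(a + 2)*(a^2 + a) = a*(a - 3)*(a + 2)*(a + 1)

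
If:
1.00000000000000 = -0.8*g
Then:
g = -1.25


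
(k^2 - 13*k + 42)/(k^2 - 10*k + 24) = (k - 7)/(k - 4)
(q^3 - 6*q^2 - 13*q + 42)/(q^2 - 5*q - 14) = (q^2 + q - 6)/(q + 2)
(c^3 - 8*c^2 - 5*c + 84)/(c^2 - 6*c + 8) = (c^2 - 4*c - 21)/(c - 2)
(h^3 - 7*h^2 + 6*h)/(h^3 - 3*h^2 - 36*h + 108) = h*(h - 1)/(h^2 + 3*h - 18)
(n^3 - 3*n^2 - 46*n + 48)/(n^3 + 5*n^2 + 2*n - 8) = (n^2 - 2*n - 48)/(n^2 + 6*n + 8)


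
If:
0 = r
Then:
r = 0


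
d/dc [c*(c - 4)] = 2*c - 4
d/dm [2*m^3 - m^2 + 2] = 2*m*(3*m - 1)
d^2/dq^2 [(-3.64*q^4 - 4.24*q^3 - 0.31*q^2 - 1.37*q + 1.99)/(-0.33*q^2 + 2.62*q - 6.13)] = (0.792792*q^6 - 18.882864*q^5 + 194.098632*q^4 - 893.478986*q^3 + 1227.714468*q^2 + 949.651422*q + 48.034552)/(0.035937*q^6 - 0.855954*q^5 + 8.798427*q^4 - 49.784716*q^3 + 163.437447*q^2 - 295.354434*q + 230.346397)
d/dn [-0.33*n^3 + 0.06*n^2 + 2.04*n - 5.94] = -0.99*n^2 + 0.12*n + 2.04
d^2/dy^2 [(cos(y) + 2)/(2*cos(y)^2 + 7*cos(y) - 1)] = (-36*sin(y)^4*cos(y) - 18*sin(y)^4 + 109*sin(y)^2 + 101*cos(y) - 30*cos(3*y) + 2*cos(5*y) + 127)/(-2*sin(y)^2 + 7*cos(y) + 1)^3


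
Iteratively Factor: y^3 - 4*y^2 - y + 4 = (y - 4)*(y^2 - 1) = (y - 4)*(y - 1)*(y + 1)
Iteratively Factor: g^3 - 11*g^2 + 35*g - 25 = (g - 5)*(g^2 - 6*g + 5) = (g - 5)^2*(g - 1)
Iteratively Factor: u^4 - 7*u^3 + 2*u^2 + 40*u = (u - 4)*(u^3 - 3*u^2 - 10*u) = (u - 4)*(u + 2)*(u^2 - 5*u) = u*(u - 4)*(u + 2)*(u - 5)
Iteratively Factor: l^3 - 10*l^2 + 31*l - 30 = (l - 3)*(l^2 - 7*l + 10) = (l - 5)*(l - 3)*(l - 2)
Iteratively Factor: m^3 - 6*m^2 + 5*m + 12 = (m - 4)*(m^2 - 2*m - 3) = (m - 4)*(m - 3)*(m + 1)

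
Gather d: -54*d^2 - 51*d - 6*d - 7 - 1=-54*d^2 - 57*d - 8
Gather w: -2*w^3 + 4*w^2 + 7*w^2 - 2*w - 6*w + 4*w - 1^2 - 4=-2*w^3 + 11*w^2 - 4*w - 5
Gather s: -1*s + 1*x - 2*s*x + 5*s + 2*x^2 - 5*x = s*(4 - 2*x) + 2*x^2 - 4*x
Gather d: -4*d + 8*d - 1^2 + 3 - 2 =4*d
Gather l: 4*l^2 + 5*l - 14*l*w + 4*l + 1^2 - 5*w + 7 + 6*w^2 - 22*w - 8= 4*l^2 + l*(9 - 14*w) + 6*w^2 - 27*w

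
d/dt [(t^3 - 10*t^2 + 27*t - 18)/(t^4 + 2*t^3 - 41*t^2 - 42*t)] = (-t^4 + 8*t^3 + 30*t^2 - 48*t - 21)/(t^2*(t^4 + 16*t^3 + 78*t^2 + 112*t + 49))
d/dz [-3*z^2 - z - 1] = -6*z - 1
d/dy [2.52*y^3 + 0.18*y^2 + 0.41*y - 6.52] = 7.56*y^2 + 0.36*y + 0.41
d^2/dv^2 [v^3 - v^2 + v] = 6*v - 2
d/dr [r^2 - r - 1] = 2*r - 1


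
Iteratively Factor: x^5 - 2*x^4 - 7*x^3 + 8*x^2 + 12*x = (x)*(x^4 - 2*x^3 - 7*x^2 + 8*x + 12) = x*(x - 2)*(x^3 - 7*x - 6) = x*(x - 3)*(x - 2)*(x^2 + 3*x + 2) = x*(x - 3)*(x - 2)*(x + 1)*(x + 2)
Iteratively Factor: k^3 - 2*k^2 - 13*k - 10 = (k - 5)*(k^2 + 3*k + 2) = (k - 5)*(k + 1)*(k + 2)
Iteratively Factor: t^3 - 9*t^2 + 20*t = (t - 5)*(t^2 - 4*t) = (t - 5)*(t - 4)*(t)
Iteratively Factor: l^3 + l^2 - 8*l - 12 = (l + 2)*(l^2 - l - 6) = (l + 2)^2*(l - 3)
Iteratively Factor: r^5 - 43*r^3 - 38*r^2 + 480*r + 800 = (r + 2)*(r^4 - 2*r^3 - 39*r^2 + 40*r + 400) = (r + 2)*(r + 4)*(r^3 - 6*r^2 - 15*r + 100) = (r + 2)*(r + 4)^2*(r^2 - 10*r + 25) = (r - 5)*(r + 2)*(r + 4)^2*(r - 5)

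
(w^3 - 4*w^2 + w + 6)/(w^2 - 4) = (w^2 - 2*w - 3)/(w + 2)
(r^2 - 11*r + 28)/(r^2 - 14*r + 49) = (r - 4)/(r - 7)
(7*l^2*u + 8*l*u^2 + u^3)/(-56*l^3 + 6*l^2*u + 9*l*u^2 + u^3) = u*(l + u)/(-8*l^2 + 2*l*u + u^2)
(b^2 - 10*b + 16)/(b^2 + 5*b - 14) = (b - 8)/(b + 7)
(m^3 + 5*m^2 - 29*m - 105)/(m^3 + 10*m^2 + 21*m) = (m - 5)/m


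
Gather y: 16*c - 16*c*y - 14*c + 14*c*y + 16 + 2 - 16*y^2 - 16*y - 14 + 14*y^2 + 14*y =2*c - 2*y^2 + y*(-2*c - 2) + 4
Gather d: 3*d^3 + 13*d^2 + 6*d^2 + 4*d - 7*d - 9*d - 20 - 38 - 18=3*d^3 + 19*d^2 - 12*d - 76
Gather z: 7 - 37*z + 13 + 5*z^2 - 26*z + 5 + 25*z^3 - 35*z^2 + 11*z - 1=25*z^3 - 30*z^2 - 52*z + 24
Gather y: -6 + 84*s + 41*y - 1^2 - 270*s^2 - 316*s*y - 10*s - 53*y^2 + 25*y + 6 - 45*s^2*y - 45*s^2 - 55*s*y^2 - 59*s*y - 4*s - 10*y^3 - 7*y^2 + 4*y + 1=-315*s^2 + 70*s - 10*y^3 + y^2*(-55*s - 60) + y*(-45*s^2 - 375*s + 70)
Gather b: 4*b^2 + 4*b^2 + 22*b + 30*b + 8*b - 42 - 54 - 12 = 8*b^2 + 60*b - 108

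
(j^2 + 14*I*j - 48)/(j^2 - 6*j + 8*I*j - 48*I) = (j + 6*I)/(j - 6)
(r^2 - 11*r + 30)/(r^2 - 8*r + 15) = (r - 6)/(r - 3)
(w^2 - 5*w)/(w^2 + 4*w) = (w - 5)/(w + 4)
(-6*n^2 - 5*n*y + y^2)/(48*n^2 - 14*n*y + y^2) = (n + y)/(-8*n + y)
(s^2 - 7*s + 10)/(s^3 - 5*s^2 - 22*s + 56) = (s - 5)/(s^2 - 3*s - 28)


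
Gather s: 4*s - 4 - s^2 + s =-s^2 + 5*s - 4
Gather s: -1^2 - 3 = -4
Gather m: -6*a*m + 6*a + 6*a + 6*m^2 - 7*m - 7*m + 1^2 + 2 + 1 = 12*a + 6*m^2 + m*(-6*a - 14) + 4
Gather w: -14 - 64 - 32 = -110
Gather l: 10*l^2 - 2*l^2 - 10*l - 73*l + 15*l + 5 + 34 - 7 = 8*l^2 - 68*l + 32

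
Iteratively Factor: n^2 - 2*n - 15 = (n + 3)*(n - 5)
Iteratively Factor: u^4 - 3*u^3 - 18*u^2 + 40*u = (u + 4)*(u^3 - 7*u^2 + 10*u) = (u - 2)*(u + 4)*(u^2 - 5*u) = u*(u - 2)*(u + 4)*(u - 5)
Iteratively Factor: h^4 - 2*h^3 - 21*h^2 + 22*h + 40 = (h + 4)*(h^3 - 6*h^2 + 3*h + 10) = (h - 5)*(h + 4)*(h^2 - h - 2) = (h - 5)*(h + 1)*(h + 4)*(h - 2)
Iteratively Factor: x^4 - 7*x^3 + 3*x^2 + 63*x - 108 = (x - 4)*(x^3 - 3*x^2 - 9*x + 27) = (x - 4)*(x - 3)*(x^2 - 9) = (x - 4)*(x - 3)*(x + 3)*(x - 3)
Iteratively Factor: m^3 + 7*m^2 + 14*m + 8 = (m + 2)*(m^2 + 5*m + 4) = (m + 2)*(m + 4)*(m + 1)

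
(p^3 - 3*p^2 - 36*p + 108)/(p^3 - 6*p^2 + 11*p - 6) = (p^2 - 36)/(p^2 - 3*p + 2)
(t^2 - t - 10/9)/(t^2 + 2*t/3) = (t - 5/3)/t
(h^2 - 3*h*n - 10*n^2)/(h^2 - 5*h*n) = (h + 2*n)/h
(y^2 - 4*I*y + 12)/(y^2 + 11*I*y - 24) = (y^2 - 4*I*y + 12)/(y^2 + 11*I*y - 24)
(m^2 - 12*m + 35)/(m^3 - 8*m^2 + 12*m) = (m^2 - 12*m + 35)/(m*(m^2 - 8*m + 12))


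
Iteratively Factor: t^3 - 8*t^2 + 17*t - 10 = (t - 1)*(t^2 - 7*t + 10) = (t - 2)*(t - 1)*(t - 5)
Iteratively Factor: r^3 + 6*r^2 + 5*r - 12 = (r - 1)*(r^2 + 7*r + 12) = (r - 1)*(r + 3)*(r + 4)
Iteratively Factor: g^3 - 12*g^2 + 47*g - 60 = (g - 3)*(g^2 - 9*g + 20) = (g - 4)*(g - 3)*(g - 5)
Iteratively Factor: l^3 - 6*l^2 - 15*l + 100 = (l - 5)*(l^2 - l - 20) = (l - 5)^2*(l + 4)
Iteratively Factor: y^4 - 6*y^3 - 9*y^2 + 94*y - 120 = (y - 2)*(y^3 - 4*y^2 - 17*y + 60) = (y - 2)*(y + 4)*(y^2 - 8*y + 15) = (y - 3)*(y - 2)*(y + 4)*(y - 5)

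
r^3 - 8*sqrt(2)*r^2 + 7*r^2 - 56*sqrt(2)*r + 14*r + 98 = (r + 7)*(r - 7*sqrt(2))*(r - sqrt(2))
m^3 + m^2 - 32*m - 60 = (m - 6)*(m + 2)*(m + 5)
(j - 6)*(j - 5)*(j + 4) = j^3 - 7*j^2 - 14*j + 120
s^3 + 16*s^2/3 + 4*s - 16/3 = (s - 2/3)*(s + 2)*(s + 4)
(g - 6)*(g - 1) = g^2 - 7*g + 6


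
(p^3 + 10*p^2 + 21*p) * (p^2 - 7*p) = p^5 + 3*p^4 - 49*p^3 - 147*p^2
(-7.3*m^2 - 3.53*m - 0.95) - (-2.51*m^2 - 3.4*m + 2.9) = -4.79*m^2 - 0.13*m - 3.85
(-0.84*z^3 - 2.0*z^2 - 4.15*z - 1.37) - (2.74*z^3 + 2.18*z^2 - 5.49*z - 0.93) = -3.58*z^3 - 4.18*z^2 + 1.34*z - 0.44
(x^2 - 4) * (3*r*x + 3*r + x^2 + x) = 3*r*x^3 + 3*r*x^2 - 12*r*x - 12*r + x^4 + x^3 - 4*x^2 - 4*x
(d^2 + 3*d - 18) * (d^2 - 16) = d^4 + 3*d^3 - 34*d^2 - 48*d + 288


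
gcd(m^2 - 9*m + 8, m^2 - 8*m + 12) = 1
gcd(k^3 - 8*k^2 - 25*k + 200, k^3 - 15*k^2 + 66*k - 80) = k^2 - 13*k + 40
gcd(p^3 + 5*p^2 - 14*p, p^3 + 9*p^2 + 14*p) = p^2 + 7*p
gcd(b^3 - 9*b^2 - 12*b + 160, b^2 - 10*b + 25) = b - 5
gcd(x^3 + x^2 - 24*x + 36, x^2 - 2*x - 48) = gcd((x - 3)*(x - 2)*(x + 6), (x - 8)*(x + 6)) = x + 6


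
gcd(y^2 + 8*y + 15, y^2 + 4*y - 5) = y + 5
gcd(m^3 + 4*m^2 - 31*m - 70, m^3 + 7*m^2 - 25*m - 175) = m^2 + 2*m - 35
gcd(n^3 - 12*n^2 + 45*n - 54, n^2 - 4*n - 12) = n - 6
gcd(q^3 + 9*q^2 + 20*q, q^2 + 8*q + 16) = q + 4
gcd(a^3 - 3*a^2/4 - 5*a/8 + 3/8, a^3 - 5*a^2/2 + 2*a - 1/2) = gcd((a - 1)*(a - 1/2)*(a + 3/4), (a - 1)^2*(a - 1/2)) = a^2 - 3*a/2 + 1/2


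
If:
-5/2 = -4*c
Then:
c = 5/8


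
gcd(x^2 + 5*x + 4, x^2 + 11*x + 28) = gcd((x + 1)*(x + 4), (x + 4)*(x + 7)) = x + 4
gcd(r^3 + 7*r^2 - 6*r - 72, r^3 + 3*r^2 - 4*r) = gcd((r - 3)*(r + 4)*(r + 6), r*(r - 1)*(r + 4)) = r + 4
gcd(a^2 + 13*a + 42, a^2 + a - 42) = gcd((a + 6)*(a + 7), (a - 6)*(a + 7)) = a + 7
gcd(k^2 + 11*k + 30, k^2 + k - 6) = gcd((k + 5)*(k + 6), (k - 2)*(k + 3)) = 1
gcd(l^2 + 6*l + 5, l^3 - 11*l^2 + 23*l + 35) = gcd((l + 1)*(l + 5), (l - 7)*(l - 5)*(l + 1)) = l + 1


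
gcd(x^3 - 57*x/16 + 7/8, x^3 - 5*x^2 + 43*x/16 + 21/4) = x - 7/4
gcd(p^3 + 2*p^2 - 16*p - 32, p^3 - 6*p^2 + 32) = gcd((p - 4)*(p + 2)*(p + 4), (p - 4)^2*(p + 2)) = p^2 - 2*p - 8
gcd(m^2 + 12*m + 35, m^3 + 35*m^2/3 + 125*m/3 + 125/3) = m + 5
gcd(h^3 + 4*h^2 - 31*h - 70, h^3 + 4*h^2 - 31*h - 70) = h^3 + 4*h^2 - 31*h - 70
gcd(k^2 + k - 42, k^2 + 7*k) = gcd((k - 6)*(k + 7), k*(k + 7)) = k + 7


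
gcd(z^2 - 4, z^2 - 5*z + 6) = z - 2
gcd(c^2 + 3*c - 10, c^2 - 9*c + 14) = c - 2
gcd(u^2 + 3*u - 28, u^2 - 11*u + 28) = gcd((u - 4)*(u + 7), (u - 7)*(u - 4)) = u - 4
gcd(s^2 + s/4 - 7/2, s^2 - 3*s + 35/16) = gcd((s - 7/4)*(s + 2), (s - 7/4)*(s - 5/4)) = s - 7/4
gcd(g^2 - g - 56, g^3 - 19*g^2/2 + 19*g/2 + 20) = g - 8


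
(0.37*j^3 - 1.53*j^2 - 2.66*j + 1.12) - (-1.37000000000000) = 0.37*j^3 - 1.53*j^2 - 2.66*j + 2.49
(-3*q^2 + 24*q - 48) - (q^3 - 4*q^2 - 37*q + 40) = -q^3 + q^2 + 61*q - 88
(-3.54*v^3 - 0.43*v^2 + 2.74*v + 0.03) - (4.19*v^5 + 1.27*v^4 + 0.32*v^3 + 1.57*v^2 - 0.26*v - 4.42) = -4.19*v^5 - 1.27*v^4 - 3.86*v^3 - 2.0*v^2 + 3.0*v + 4.45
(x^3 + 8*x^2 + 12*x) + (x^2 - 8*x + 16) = x^3 + 9*x^2 + 4*x + 16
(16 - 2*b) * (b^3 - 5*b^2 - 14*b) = -2*b^4 + 26*b^3 - 52*b^2 - 224*b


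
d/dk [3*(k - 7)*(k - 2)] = 6*k - 27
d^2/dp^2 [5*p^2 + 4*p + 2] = 10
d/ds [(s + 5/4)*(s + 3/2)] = 2*s + 11/4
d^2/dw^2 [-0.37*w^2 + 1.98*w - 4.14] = -0.740000000000000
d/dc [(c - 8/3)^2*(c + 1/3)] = (c - 8/3)*(3*c - 2)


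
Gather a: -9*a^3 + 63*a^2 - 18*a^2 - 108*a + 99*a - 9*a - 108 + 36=-9*a^3 + 45*a^2 - 18*a - 72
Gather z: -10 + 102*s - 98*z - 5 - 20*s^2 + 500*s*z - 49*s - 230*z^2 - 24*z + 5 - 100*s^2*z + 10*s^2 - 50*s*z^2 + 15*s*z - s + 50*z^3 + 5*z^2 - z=-10*s^2 + 52*s + 50*z^3 + z^2*(-50*s - 225) + z*(-100*s^2 + 515*s - 123) - 10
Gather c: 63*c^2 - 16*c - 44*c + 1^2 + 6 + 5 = 63*c^2 - 60*c + 12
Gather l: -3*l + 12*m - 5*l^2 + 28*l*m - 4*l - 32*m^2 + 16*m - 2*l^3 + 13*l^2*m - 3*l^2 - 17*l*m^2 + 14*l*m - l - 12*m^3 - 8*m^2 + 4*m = -2*l^3 + l^2*(13*m - 8) + l*(-17*m^2 + 42*m - 8) - 12*m^3 - 40*m^2 + 32*m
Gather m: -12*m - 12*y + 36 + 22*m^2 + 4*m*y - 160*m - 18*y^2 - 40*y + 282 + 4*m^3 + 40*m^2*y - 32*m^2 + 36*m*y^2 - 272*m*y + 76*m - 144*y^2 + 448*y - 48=4*m^3 + m^2*(40*y - 10) + m*(36*y^2 - 268*y - 96) - 162*y^2 + 396*y + 270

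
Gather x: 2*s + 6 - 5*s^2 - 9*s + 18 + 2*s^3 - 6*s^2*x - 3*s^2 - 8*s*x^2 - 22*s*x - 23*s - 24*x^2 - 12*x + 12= 2*s^3 - 8*s^2 - 30*s + x^2*(-8*s - 24) + x*(-6*s^2 - 22*s - 12) + 36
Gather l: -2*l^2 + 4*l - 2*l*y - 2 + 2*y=-2*l^2 + l*(4 - 2*y) + 2*y - 2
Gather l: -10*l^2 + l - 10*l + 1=-10*l^2 - 9*l + 1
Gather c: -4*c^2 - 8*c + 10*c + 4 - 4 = -4*c^2 + 2*c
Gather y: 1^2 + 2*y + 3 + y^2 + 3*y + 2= y^2 + 5*y + 6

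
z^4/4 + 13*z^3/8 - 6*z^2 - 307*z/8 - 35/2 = (z/4 + 1)*(z - 5)*(z + 1/2)*(z + 7)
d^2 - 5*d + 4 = (d - 4)*(d - 1)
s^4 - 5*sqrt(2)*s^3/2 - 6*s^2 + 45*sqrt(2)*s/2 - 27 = (s - 3)*(s + 3)*(s - 3*sqrt(2)/2)*(s - sqrt(2))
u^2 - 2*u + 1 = (u - 1)^2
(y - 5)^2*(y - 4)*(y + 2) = y^4 - 12*y^3 + 37*y^2 + 30*y - 200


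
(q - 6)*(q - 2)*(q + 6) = q^3 - 2*q^2 - 36*q + 72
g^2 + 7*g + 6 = (g + 1)*(g + 6)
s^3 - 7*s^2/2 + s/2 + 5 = (s - 5/2)*(s - 2)*(s + 1)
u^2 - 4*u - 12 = (u - 6)*(u + 2)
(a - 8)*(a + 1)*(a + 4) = a^3 - 3*a^2 - 36*a - 32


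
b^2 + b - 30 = (b - 5)*(b + 6)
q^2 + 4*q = q*(q + 4)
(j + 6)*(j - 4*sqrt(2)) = j^2 - 4*sqrt(2)*j + 6*j - 24*sqrt(2)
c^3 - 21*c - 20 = (c - 5)*(c + 1)*(c + 4)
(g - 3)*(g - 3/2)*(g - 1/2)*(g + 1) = g^4 - 4*g^3 + 7*g^2/4 + 9*g/2 - 9/4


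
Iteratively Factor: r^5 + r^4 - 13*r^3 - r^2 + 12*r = (r + 1)*(r^4 - 13*r^2 + 12*r) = (r - 1)*(r + 1)*(r^3 + r^2 - 12*r) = (r - 3)*(r - 1)*(r + 1)*(r^2 + 4*r) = (r - 3)*(r - 1)*(r + 1)*(r + 4)*(r)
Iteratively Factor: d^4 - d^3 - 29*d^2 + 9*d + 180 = (d + 4)*(d^3 - 5*d^2 - 9*d + 45) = (d + 3)*(d + 4)*(d^2 - 8*d + 15) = (d - 3)*(d + 3)*(d + 4)*(d - 5)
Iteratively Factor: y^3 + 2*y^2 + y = (y + 1)*(y^2 + y) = (y + 1)^2*(y)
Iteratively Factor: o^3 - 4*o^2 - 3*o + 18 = (o - 3)*(o^2 - o - 6) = (o - 3)*(o + 2)*(o - 3)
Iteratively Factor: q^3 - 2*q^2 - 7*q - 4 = (q - 4)*(q^2 + 2*q + 1) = (q - 4)*(q + 1)*(q + 1)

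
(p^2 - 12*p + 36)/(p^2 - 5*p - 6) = (p - 6)/(p + 1)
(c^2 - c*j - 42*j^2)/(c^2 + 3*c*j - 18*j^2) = (c - 7*j)/(c - 3*j)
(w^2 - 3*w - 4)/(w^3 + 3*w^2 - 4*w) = (w^2 - 3*w - 4)/(w*(w^2 + 3*w - 4))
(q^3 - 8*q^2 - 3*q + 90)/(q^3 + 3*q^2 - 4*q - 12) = (q^2 - 11*q + 30)/(q^2 - 4)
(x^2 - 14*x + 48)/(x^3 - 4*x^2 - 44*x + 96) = (x - 6)/(x^2 + 4*x - 12)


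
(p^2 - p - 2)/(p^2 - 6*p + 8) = (p + 1)/(p - 4)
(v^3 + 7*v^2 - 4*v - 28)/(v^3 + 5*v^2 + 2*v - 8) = (v^2 + 5*v - 14)/(v^2 + 3*v - 4)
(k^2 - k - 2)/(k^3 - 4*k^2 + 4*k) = (k + 1)/(k*(k - 2))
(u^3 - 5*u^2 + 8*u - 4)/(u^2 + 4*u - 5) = (u^2 - 4*u + 4)/(u + 5)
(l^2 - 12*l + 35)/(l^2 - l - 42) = (l - 5)/(l + 6)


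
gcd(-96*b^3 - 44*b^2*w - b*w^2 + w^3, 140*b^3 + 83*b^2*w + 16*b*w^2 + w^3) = 4*b + w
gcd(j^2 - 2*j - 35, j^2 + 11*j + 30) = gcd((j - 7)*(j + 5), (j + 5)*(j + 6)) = j + 5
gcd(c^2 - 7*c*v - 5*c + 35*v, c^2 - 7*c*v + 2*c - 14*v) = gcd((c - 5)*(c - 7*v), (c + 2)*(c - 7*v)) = -c + 7*v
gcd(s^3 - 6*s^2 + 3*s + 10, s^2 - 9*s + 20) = s - 5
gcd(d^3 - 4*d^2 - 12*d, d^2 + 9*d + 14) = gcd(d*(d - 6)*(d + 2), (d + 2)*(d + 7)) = d + 2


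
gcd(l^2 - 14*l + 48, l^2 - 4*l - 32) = l - 8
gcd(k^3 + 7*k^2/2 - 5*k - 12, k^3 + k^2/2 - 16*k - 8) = k + 4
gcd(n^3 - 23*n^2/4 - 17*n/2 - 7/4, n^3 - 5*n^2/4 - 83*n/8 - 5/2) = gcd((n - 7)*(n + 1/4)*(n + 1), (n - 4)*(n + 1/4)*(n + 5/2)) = n + 1/4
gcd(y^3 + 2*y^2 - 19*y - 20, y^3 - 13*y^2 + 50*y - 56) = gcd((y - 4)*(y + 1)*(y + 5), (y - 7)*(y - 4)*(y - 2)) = y - 4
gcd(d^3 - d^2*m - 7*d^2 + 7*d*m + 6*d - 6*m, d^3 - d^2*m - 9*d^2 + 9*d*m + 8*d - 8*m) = d^2 - d*m - d + m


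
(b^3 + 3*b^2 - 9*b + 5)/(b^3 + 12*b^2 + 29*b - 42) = (b^2 + 4*b - 5)/(b^2 + 13*b + 42)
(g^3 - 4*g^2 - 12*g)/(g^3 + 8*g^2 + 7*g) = (g^2 - 4*g - 12)/(g^2 + 8*g + 7)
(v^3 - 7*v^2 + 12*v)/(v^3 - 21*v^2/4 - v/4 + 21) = 4*v/(4*v + 7)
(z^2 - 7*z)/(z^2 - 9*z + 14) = z/(z - 2)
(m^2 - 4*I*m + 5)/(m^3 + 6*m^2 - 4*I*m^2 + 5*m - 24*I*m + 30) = 1/(m + 6)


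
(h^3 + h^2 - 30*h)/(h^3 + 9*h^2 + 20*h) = (h^2 + h - 30)/(h^2 + 9*h + 20)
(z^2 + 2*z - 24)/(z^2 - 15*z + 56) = (z^2 + 2*z - 24)/(z^2 - 15*z + 56)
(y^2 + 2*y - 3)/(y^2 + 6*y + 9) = (y - 1)/(y + 3)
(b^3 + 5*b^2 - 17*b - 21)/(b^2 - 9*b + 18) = (b^2 + 8*b + 7)/(b - 6)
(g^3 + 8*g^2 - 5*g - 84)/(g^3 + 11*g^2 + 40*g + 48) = (g^2 + 4*g - 21)/(g^2 + 7*g + 12)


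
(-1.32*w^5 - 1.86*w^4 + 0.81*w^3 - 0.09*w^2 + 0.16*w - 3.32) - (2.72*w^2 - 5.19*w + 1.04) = -1.32*w^5 - 1.86*w^4 + 0.81*w^3 - 2.81*w^2 + 5.35*w - 4.36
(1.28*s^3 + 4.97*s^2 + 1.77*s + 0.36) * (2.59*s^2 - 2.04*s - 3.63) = 3.3152*s^5 + 10.2611*s^4 - 10.2009*s^3 - 20.7195*s^2 - 7.1595*s - 1.3068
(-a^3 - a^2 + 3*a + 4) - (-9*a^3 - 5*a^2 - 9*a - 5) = 8*a^3 + 4*a^2 + 12*a + 9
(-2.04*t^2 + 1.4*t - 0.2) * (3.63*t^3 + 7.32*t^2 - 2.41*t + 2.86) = -7.4052*t^5 - 9.8508*t^4 + 14.4384*t^3 - 10.6724*t^2 + 4.486*t - 0.572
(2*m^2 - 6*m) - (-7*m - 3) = 2*m^2 + m + 3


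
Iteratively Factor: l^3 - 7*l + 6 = (l - 2)*(l^2 + 2*l - 3) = (l - 2)*(l + 3)*(l - 1)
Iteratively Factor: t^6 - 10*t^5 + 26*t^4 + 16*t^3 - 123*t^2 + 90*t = (t)*(t^5 - 10*t^4 + 26*t^3 + 16*t^2 - 123*t + 90) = t*(t - 1)*(t^4 - 9*t^3 + 17*t^2 + 33*t - 90) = t*(t - 3)*(t - 1)*(t^3 - 6*t^2 - t + 30) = t*(t - 3)*(t - 1)*(t + 2)*(t^2 - 8*t + 15) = t*(t - 5)*(t - 3)*(t - 1)*(t + 2)*(t - 3)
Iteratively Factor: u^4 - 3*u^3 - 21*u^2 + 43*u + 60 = (u - 3)*(u^3 - 21*u - 20) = (u - 5)*(u - 3)*(u^2 + 5*u + 4) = (u - 5)*(u - 3)*(u + 1)*(u + 4)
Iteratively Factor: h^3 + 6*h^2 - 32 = (h + 4)*(h^2 + 2*h - 8) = (h - 2)*(h + 4)*(h + 4)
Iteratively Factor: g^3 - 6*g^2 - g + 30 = (g + 2)*(g^2 - 8*g + 15) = (g - 3)*(g + 2)*(g - 5)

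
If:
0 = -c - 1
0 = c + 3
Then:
No Solution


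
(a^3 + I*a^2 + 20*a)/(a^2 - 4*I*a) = a + 5*I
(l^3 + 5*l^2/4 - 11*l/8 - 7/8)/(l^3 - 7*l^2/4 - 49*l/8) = (2*l^2 - l - 1)/(l*(2*l - 7))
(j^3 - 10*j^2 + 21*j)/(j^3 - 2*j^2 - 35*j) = (j - 3)/(j + 5)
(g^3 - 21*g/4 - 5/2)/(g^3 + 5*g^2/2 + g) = (g - 5/2)/g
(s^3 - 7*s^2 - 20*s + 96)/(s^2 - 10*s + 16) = (s^2 + s - 12)/(s - 2)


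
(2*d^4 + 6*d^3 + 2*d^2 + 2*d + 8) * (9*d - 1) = 18*d^5 + 52*d^4 + 12*d^3 + 16*d^2 + 70*d - 8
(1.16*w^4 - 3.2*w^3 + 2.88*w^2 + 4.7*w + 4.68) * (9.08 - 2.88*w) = -3.3408*w^5 + 19.7488*w^4 - 37.3504*w^3 + 12.6144*w^2 + 29.1976*w + 42.4944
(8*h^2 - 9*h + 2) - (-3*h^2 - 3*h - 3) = 11*h^2 - 6*h + 5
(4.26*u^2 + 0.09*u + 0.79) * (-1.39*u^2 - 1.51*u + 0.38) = -5.9214*u^4 - 6.5577*u^3 + 0.3848*u^2 - 1.1587*u + 0.3002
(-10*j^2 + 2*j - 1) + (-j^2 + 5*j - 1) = -11*j^2 + 7*j - 2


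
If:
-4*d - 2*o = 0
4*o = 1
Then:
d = -1/8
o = 1/4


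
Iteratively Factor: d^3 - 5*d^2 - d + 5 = (d - 1)*(d^2 - 4*d - 5) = (d - 5)*(d - 1)*(d + 1)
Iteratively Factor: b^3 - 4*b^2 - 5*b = (b + 1)*(b^2 - 5*b) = (b - 5)*(b + 1)*(b)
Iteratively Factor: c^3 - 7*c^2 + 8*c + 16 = (c - 4)*(c^2 - 3*c - 4) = (c - 4)*(c + 1)*(c - 4)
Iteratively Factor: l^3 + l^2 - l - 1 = (l + 1)*(l^2 - 1) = (l - 1)*(l + 1)*(l + 1)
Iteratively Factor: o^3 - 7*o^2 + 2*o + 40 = (o - 4)*(o^2 - 3*o - 10) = (o - 4)*(o + 2)*(o - 5)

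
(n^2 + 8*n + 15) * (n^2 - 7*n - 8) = n^4 + n^3 - 49*n^2 - 169*n - 120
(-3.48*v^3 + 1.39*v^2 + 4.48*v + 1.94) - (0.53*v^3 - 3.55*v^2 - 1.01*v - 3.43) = -4.01*v^3 + 4.94*v^2 + 5.49*v + 5.37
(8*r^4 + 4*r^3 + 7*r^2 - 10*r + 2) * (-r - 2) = -8*r^5 - 20*r^4 - 15*r^3 - 4*r^2 + 18*r - 4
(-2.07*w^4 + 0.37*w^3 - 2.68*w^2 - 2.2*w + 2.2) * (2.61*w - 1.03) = -5.4027*w^5 + 3.0978*w^4 - 7.3759*w^3 - 2.9816*w^2 + 8.008*w - 2.266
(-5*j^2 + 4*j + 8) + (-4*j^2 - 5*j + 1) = -9*j^2 - j + 9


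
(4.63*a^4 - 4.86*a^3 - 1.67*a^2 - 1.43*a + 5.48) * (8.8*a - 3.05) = 40.744*a^5 - 56.8895*a^4 + 0.127000000000001*a^3 - 7.4905*a^2 + 52.5855*a - 16.714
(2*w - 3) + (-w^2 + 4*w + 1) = -w^2 + 6*w - 2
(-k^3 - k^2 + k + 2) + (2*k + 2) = -k^3 - k^2 + 3*k + 4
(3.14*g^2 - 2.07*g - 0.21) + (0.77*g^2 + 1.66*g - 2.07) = 3.91*g^2 - 0.41*g - 2.28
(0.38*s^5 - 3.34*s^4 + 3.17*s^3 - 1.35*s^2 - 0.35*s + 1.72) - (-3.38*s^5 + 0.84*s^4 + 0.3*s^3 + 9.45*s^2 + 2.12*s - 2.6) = 3.76*s^5 - 4.18*s^4 + 2.87*s^3 - 10.8*s^2 - 2.47*s + 4.32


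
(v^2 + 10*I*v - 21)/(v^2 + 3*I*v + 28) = (v + 3*I)/(v - 4*I)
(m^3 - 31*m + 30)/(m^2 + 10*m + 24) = (m^2 - 6*m + 5)/(m + 4)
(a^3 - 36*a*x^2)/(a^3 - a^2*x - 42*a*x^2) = (-a + 6*x)/(-a + 7*x)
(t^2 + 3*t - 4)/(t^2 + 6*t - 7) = (t + 4)/(t + 7)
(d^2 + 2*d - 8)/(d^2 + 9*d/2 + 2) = 2*(d - 2)/(2*d + 1)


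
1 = 1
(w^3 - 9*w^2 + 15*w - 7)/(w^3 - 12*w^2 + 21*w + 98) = (w^2 - 2*w + 1)/(w^2 - 5*w - 14)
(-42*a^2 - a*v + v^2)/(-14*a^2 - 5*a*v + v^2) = (6*a + v)/(2*a + v)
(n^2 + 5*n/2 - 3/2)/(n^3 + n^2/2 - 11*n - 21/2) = (2*n - 1)/(2*n^2 - 5*n - 7)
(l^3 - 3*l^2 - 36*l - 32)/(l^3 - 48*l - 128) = (l + 1)/(l + 4)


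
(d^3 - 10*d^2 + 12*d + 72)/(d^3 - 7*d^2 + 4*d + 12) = (d^2 - 4*d - 12)/(d^2 - d - 2)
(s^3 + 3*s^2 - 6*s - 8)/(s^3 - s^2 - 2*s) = (s + 4)/s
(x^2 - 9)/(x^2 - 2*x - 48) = (9 - x^2)/(-x^2 + 2*x + 48)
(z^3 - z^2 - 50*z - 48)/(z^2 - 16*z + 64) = (z^2 + 7*z + 6)/(z - 8)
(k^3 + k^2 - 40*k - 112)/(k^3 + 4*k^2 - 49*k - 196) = (k + 4)/(k + 7)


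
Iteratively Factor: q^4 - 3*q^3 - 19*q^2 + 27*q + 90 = (q - 5)*(q^3 + 2*q^2 - 9*q - 18) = (q - 5)*(q + 2)*(q^2 - 9) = (q - 5)*(q + 2)*(q + 3)*(q - 3)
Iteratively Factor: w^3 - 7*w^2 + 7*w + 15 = (w - 3)*(w^2 - 4*w - 5) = (w - 3)*(w + 1)*(w - 5)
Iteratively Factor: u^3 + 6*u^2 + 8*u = (u + 4)*(u^2 + 2*u) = u*(u + 4)*(u + 2)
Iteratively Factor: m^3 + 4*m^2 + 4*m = (m + 2)*(m^2 + 2*m) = m*(m + 2)*(m + 2)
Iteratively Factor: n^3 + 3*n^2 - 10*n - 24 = (n + 4)*(n^2 - n - 6) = (n - 3)*(n + 4)*(n + 2)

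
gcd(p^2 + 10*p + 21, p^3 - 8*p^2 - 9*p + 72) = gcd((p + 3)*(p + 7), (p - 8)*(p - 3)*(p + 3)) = p + 3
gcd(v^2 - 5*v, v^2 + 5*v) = v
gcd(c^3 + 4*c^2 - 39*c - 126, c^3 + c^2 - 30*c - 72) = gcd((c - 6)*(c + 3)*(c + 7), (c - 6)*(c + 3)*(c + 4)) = c^2 - 3*c - 18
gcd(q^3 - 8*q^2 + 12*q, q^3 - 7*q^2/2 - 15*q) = q^2 - 6*q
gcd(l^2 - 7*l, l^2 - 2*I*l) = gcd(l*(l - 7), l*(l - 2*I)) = l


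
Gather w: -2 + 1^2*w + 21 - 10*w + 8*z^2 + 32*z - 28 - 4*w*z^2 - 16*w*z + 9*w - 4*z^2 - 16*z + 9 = w*(-4*z^2 - 16*z) + 4*z^2 + 16*z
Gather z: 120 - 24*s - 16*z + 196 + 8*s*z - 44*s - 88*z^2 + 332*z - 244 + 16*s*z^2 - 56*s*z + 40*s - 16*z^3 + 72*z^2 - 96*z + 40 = -28*s - 16*z^3 + z^2*(16*s - 16) + z*(220 - 48*s) + 112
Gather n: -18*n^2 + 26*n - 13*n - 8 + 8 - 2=-18*n^2 + 13*n - 2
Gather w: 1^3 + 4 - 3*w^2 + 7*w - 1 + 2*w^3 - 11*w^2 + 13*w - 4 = 2*w^3 - 14*w^2 + 20*w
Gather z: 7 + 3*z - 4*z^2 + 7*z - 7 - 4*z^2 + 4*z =-8*z^2 + 14*z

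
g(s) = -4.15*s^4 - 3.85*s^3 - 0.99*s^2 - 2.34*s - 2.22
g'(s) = -16.6*s^3 - 11.55*s^2 - 1.98*s - 2.34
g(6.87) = -10557.68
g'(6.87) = -5943.50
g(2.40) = -204.45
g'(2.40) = -303.10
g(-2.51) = -106.42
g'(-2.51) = 192.36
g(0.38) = -3.55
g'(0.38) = -5.67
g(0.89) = -10.40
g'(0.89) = -24.95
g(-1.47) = -8.07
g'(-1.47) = 28.34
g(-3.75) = -625.02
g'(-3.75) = 718.05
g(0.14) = -2.58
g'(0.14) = -2.89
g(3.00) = -458.25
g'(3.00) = -560.43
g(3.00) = -458.25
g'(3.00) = -560.43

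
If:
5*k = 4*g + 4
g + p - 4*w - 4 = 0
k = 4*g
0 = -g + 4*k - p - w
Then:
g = 1/4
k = 1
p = 15/4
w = 0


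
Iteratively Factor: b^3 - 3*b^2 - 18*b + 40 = (b - 2)*(b^2 - b - 20) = (b - 2)*(b + 4)*(b - 5)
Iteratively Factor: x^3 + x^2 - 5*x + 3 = (x + 3)*(x^2 - 2*x + 1) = (x - 1)*(x + 3)*(x - 1)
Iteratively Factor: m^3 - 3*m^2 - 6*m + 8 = (m - 4)*(m^2 + m - 2) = (m - 4)*(m - 1)*(m + 2)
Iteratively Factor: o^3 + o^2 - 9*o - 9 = (o - 3)*(o^2 + 4*o + 3) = (o - 3)*(o + 3)*(o + 1)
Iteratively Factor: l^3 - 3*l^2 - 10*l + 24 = (l - 4)*(l^2 + l - 6) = (l - 4)*(l - 2)*(l + 3)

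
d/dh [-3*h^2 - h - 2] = -6*h - 1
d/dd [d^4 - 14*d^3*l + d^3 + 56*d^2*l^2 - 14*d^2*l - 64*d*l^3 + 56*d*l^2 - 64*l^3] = 4*d^3 - 42*d^2*l + 3*d^2 + 112*d*l^2 - 28*d*l - 64*l^3 + 56*l^2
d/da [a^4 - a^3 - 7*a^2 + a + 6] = 4*a^3 - 3*a^2 - 14*a + 1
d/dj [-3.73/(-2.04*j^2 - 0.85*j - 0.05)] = (-15.2184*j - 3.1705)/(2.04*j^2 + 0.85*j + 0.05)^2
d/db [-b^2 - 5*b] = -2*b - 5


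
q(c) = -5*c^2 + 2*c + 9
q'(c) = 2 - 10*c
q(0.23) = 9.20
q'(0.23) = -0.30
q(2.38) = -14.56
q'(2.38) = -21.80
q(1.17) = 4.50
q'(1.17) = -9.70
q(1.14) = 4.78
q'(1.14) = -9.40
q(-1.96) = -14.13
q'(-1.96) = 21.60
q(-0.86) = 3.58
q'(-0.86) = 10.60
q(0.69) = 8.00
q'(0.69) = -4.90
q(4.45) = -81.11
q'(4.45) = -42.50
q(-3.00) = -42.00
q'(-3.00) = 32.00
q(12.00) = -687.00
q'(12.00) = -118.00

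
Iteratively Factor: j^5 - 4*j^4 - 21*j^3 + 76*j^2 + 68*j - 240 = (j - 5)*(j^4 + j^3 - 16*j^2 - 4*j + 48) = (j - 5)*(j + 2)*(j^3 - j^2 - 14*j + 24) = (j - 5)*(j + 2)*(j + 4)*(j^2 - 5*j + 6) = (j - 5)*(j - 2)*(j + 2)*(j + 4)*(j - 3)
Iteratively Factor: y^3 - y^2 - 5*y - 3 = (y + 1)*(y^2 - 2*y - 3) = (y + 1)^2*(y - 3)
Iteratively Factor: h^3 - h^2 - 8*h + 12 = (h - 2)*(h^2 + h - 6) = (h - 2)^2*(h + 3)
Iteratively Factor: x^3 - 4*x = (x)*(x^2 - 4) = x*(x + 2)*(x - 2)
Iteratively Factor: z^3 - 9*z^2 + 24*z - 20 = (z - 2)*(z^2 - 7*z + 10) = (z - 5)*(z - 2)*(z - 2)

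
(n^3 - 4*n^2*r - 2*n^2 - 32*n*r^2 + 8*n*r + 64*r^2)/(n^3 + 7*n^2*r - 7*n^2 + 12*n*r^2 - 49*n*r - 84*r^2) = (n^2 - 8*n*r - 2*n + 16*r)/(n^2 + 3*n*r - 7*n - 21*r)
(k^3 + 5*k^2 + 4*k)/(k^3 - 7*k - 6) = k*(k + 4)/(k^2 - k - 6)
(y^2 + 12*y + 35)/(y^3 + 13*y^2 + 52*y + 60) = (y + 7)/(y^2 + 8*y + 12)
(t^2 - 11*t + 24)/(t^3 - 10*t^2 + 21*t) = (t - 8)/(t*(t - 7))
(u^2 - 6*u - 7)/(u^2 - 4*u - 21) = (u + 1)/(u + 3)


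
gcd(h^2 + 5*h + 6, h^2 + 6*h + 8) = h + 2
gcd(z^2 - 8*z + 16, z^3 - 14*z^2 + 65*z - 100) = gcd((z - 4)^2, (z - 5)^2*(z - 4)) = z - 4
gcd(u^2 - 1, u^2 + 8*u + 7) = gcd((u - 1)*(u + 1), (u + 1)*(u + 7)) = u + 1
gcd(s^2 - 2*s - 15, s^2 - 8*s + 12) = 1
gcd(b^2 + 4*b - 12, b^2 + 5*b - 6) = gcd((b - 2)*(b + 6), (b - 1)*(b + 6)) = b + 6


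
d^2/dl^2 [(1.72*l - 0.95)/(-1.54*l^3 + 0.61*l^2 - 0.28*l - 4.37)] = (-24.474912*l^5 + 36.730848*l^4 - 14.075576*l^3 + 143.481882*l^2 - 66.843444*l + 9.422974)/(3.652264*l^9 - 4.340028*l^8 + 3.711246*l^7 + 29.286503*l^6 - 23.956296*l^5 + 16.040823*l^4 + 83.771254*l^3 - 33.919503*l^2 + 16.041396*l + 83.453453)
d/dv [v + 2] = 1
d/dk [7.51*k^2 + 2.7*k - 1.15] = 15.02*k + 2.7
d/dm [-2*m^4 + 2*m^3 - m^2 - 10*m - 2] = -8*m^3 + 6*m^2 - 2*m - 10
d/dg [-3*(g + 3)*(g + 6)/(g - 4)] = 3*(-g^2 + 8*g + 54)/(g^2 - 8*g + 16)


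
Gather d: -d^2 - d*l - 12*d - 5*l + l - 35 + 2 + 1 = -d^2 + d*(-l - 12) - 4*l - 32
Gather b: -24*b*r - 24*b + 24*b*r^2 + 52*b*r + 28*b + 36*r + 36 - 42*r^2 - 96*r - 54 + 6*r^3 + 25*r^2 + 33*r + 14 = b*(24*r^2 + 28*r + 4) + 6*r^3 - 17*r^2 - 27*r - 4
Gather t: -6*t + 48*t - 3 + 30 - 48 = 42*t - 21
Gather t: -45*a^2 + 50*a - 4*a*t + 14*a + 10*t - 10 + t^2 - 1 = -45*a^2 + 64*a + t^2 + t*(10 - 4*a) - 11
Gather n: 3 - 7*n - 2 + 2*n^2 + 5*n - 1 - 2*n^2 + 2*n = 0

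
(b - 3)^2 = b^2 - 6*b + 9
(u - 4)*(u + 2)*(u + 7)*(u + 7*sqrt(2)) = u^4 + 5*u^3 + 7*sqrt(2)*u^3 - 22*u^2 + 35*sqrt(2)*u^2 - 154*sqrt(2)*u - 56*u - 392*sqrt(2)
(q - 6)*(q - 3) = q^2 - 9*q + 18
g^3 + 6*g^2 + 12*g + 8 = (g + 2)^3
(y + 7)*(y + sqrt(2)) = y^2 + sqrt(2)*y + 7*y + 7*sqrt(2)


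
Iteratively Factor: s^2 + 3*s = (s)*(s + 3)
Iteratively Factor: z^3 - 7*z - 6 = (z + 1)*(z^2 - z - 6) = (z + 1)*(z + 2)*(z - 3)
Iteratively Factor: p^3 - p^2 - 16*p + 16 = (p - 4)*(p^2 + 3*p - 4) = (p - 4)*(p + 4)*(p - 1)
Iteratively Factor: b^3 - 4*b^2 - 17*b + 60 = (b - 3)*(b^2 - b - 20) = (b - 3)*(b + 4)*(b - 5)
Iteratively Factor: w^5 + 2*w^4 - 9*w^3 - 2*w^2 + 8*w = (w - 2)*(w^4 + 4*w^3 - w^2 - 4*w) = (w - 2)*(w + 1)*(w^3 + 3*w^2 - 4*w) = (w - 2)*(w - 1)*(w + 1)*(w^2 + 4*w) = (w - 2)*(w - 1)*(w + 1)*(w + 4)*(w)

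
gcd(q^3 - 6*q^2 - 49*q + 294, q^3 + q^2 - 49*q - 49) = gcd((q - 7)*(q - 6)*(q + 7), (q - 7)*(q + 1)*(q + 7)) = q^2 - 49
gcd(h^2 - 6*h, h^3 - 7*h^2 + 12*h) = h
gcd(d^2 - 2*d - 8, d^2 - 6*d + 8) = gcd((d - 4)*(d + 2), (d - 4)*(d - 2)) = d - 4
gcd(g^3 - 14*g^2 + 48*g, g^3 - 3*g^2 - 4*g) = g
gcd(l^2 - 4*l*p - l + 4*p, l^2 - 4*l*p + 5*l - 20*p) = -l + 4*p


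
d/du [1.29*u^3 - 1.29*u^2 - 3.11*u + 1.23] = 3.87*u^2 - 2.58*u - 3.11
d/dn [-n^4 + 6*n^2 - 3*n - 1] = -4*n^3 + 12*n - 3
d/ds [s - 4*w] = 1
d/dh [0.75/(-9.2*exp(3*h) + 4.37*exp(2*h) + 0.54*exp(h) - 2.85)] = (20.7*exp(2*h) - 6.555*exp(h) - 0.405)*exp(h)/(9.2*exp(3*h) - 4.37*exp(2*h) - 0.54*exp(h) + 2.85)^2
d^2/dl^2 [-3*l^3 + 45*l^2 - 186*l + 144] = 90 - 18*l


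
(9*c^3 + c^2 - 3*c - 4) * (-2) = -18*c^3 - 2*c^2 + 6*c + 8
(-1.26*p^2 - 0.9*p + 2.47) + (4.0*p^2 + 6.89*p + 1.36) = 2.74*p^2 + 5.99*p + 3.83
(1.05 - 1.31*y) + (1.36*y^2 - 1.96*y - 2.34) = 1.36*y^2 - 3.27*y - 1.29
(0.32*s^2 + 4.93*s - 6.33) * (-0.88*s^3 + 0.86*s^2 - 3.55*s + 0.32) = -0.2816*s^5 - 4.0632*s^4 + 8.6742*s^3 - 22.8429*s^2 + 24.0491*s - 2.0256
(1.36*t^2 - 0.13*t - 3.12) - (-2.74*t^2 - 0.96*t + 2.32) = 4.1*t^2 + 0.83*t - 5.44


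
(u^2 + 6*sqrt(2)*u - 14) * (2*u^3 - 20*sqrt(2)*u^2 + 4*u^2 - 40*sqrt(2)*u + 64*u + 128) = 2*u^5 - 8*sqrt(2)*u^4 + 4*u^4 - 204*u^3 - 16*sqrt(2)*u^3 - 408*u^2 + 664*sqrt(2)*u^2 - 896*u + 1328*sqrt(2)*u - 1792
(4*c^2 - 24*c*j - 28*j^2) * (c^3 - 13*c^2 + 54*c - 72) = 4*c^5 - 24*c^4*j - 52*c^4 - 28*c^3*j^2 + 312*c^3*j + 216*c^3 + 364*c^2*j^2 - 1296*c^2*j - 288*c^2 - 1512*c*j^2 + 1728*c*j + 2016*j^2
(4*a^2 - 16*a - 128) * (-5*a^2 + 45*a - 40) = -20*a^4 + 260*a^3 - 240*a^2 - 5120*a + 5120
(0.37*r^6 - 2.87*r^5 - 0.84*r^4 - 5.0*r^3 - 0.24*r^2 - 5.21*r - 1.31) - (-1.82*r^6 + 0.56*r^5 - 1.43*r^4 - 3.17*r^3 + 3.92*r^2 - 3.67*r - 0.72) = 2.19*r^6 - 3.43*r^5 + 0.59*r^4 - 1.83*r^3 - 4.16*r^2 - 1.54*r - 0.59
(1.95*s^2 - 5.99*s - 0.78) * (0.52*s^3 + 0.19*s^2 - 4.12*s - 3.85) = 1.014*s^5 - 2.7443*s^4 - 9.5777*s^3 + 17.0231*s^2 + 26.2751*s + 3.003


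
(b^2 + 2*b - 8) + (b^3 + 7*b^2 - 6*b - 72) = b^3 + 8*b^2 - 4*b - 80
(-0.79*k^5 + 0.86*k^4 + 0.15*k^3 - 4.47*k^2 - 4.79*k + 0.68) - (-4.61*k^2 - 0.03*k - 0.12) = -0.79*k^5 + 0.86*k^4 + 0.15*k^3 + 0.140000000000001*k^2 - 4.76*k + 0.8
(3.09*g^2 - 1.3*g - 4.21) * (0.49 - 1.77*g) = -5.4693*g^3 + 3.8151*g^2 + 6.8147*g - 2.0629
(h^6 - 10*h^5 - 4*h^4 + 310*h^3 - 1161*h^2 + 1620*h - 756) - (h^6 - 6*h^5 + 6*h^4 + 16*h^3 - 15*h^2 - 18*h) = -4*h^5 - 10*h^4 + 294*h^3 - 1146*h^2 + 1638*h - 756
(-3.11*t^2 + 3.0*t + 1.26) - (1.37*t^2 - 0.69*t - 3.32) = -4.48*t^2 + 3.69*t + 4.58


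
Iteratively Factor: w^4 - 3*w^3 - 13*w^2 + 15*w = (w - 1)*(w^3 - 2*w^2 - 15*w) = (w - 1)*(w + 3)*(w^2 - 5*w) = w*(w - 1)*(w + 3)*(w - 5)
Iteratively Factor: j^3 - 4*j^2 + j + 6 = (j - 2)*(j^2 - 2*j - 3) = (j - 2)*(j + 1)*(j - 3)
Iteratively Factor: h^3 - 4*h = (h + 2)*(h^2 - 2*h) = (h - 2)*(h + 2)*(h)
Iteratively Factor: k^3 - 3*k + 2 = (k - 1)*(k^2 + k - 2) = (k - 1)*(k + 2)*(k - 1)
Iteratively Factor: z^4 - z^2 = (z)*(z^3 - z) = z^2*(z^2 - 1) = z^2*(z - 1)*(z + 1)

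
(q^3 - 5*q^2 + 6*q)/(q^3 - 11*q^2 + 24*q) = (q - 2)/(q - 8)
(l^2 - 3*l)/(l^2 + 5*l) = (l - 3)/(l + 5)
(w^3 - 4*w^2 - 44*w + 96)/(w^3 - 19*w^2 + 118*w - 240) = (w^2 + 4*w - 12)/(w^2 - 11*w + 30)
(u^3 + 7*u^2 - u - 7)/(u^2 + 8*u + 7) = u - 1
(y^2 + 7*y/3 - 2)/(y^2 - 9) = (y - 2/3)/(y - 3)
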